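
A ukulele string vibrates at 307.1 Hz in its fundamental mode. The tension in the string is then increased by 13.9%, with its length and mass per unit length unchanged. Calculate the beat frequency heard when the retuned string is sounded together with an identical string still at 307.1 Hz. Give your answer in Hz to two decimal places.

For a string, f ∝ √T, so the new frequency is 307.1·√1.139 = 327.7492 Hz.
f_beat = |327.7492 − 307.1| = 20.65 Hz.

20.65 Hz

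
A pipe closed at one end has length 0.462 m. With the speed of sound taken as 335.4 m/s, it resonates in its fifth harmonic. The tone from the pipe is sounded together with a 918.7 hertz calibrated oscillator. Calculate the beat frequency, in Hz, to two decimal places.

Closed pipe (odd harmonics): f_n = n·v/(4L) = 5·335.4/(4·0.462) = 907.4675 Hz.
f_beat = |907.4675 − 918.7| = 11.23 Hz.

11.23 Hz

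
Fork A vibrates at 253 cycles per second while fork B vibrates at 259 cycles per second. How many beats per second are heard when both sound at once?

The beat frequency equals the magnitude of the frequency difference.
|253 − 259| = 6 Hz.

6 Hz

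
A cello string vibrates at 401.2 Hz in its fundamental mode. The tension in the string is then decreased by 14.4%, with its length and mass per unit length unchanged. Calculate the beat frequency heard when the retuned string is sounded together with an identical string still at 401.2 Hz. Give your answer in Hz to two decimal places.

For a string, f ∝ √T, so the new frequency is 401.2·√0.856 = 371.1913 Hz.
f_beat = |371.1913 − 401.2| = 30.01 Hz.

30.01 Hz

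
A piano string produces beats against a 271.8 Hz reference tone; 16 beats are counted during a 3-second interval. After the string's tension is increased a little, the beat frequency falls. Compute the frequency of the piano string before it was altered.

Beat frequency = 16/3 = 5.3333 Hz.
|f − 271.8| = 5.3333, so the piano string was at either 266.4667 Hz or 277.1333 Hz.
Higher tension means higher frequency; the adjustment raises the piano string's frequency.
The beat rate fell, so the adjustment moved the piano string toward 271.8 Hz — it must have started below the reference.

266.4667 Hz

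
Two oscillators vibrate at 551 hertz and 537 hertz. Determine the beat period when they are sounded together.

0.071 s

f_beat = |551 − 537| = 14 Hz.
Beat period T = 1 / f_beat = 1 / 14 s.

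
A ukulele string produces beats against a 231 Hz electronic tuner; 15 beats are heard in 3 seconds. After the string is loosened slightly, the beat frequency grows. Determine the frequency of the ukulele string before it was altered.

226 Hz

Beat frequency = 15/3 = 5 Hz.
|f − 231| = 5, so the ukulele string was at either 226 Hz or 236 Hz.
Reducing tension lowers a string's frequency; the adjustment lowers the ukulele string's frequency.
The beat rate rose, so the adjustment moved the ukulele string further from 231 Hz — it was already below the reference.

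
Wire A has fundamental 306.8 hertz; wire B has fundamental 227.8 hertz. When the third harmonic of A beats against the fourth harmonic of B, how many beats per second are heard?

Third harmonic of the first: 3·306.8 = 920.4 Hz.
Fourth harmonic of the second: 4·227.8 = 911.2 Hz.
f_beat = |920.4 − 911.2| = 9.2 Hz.

9.2 Hz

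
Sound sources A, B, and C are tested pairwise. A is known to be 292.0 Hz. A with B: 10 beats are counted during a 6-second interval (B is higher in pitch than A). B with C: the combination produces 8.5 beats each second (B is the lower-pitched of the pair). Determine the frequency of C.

A–B: Beat frequency = 10/6 = 1.6667 Hz.
B is above A, so f_B = 292.0 + 1.6667 = 293.6667 Hz.
C is above B, so f_C = 293.6667 + 8.5 = 302.1667 Hz.

302.1667 Hz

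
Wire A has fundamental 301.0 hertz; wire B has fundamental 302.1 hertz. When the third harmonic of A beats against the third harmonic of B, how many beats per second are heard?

3.3 Hz

Third harmonic of the first: 3·301.0 = 903.0 Hz.
Third harmonic of the second: 3·302.1 = 906.3 Hz.
f_beat = |903.0 − 906.3| = 3.3 Hz.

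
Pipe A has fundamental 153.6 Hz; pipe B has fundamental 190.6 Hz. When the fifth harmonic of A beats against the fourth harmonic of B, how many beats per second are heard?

Fifth harmonic of the first: 5·153.6 = 768.0 Hz.
Fourth harmonic of the second: 4·190.6 = 762.4 Hz.
f_beat = |768.0 − 762.4| = 5.6 Hz.

5.6 Hz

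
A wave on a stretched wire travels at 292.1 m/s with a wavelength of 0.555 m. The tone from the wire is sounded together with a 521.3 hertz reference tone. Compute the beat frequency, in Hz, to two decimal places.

Source frequency f = v/λ = 292.1/0.555 = 526.3063 Hz.
f_beat = |526.3063 − 521.3| = 5.01 Hz.

5.01 Hz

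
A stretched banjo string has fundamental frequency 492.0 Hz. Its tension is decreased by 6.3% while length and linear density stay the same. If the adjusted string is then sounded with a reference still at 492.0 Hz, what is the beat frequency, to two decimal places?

15.75 Hz

For a string, f ∝ √T, so the new frequency is 492.0·√0.937 = 476.2499 Hz.
f_beat = |476.2499 − 492.0| = 15.75 Hz.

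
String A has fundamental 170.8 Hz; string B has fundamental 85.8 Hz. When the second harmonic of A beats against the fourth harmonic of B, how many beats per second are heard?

1.6 Hz

Second harmonic of the first: 2·170.8 = 341.6 Hz.
Fourth harmonic of the second: 4·85.8 = 343.2 Hz.
f_beat = |341.6 − 343.2| = 1.6 Hz.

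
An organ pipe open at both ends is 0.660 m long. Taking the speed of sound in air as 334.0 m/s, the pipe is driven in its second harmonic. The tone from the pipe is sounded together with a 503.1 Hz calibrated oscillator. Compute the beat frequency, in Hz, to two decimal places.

2.96 Hz

Open pipe: f_n = n·v/(2L) = 2·334.0/(2·0.660) = 506.0606 Hz.
f_beat = |506.0606 − 503.1| = 2.96 Hz.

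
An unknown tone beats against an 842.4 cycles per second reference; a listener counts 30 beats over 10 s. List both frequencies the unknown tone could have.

839.4 Hz or 845.4 Hz

Beat frequency = 30/10 = 3 Hz.
|f − 842.4| = 3, so f = 842.4 ± 3.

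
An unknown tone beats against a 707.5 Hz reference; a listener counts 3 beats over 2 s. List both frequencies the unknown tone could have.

706 Hz or 709 Hz

Beat frequency = 3/2 = 1.5 Hz.
|f − 707.5| = 1.5, so f = 707.5 ± 1.5.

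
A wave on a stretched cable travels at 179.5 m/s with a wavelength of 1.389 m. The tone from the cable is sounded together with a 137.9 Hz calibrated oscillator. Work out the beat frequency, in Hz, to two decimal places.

Source frequency f = v/λ = 179.5/1.389 = 129.2297 Hz.
f_beat = |129.2297 − 137.9| = 8.67 Hz.

8.67 Hz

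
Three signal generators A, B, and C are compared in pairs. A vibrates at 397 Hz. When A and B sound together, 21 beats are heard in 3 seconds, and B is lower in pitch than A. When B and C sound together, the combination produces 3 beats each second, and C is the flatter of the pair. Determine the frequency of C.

A–B: Beat frequency = 21/3 = 7 Hz.
B is below A, so f_B = 397 − 7 = 390 Hz.
C is below B, so f_C = 390 − 3 = 387 Hz.

387 Hz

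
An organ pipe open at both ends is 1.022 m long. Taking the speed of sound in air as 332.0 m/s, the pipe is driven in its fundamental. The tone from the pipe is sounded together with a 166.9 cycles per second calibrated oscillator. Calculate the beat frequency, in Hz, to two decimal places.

4.47 Hz

Open pipe: f_n = n·v/(2L) = 1·332.0/(2·1.022) = 162.4266 Hz.
f_beat = |162.4266 − 166.9| = 4.47 Hz.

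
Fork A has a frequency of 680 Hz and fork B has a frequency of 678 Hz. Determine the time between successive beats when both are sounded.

0.500 s

f_beat = |680 − 678| = 2 Hz.
Beat period T = 1 / f_beat = 1 / 2 s.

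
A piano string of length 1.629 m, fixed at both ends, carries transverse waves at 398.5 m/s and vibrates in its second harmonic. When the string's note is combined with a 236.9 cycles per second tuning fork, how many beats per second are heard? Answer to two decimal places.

For a string fixed at both ends, f_n = n·v/(2L) = 2·398.5/(2·1.629) = 244.6286 Hz.
f_beat = |244.6286 − 236.9| = 7.73 Hz.

7.73 Hz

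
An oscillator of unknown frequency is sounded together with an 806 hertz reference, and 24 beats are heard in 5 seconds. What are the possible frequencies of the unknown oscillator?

801.2 Hz or 810.8 Hz

Beat frequency = 24/5 = 4.8 Hz.
|f − 806| = 4.8, so f = 806 ± 4.8.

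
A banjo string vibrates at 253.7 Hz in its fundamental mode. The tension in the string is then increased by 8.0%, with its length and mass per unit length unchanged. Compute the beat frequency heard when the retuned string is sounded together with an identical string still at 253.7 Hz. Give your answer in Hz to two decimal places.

For a string, f ∝ √T, so the new frequency is 253.7·√1.080 = 263.6528 Hz.
f_beat = |263.6528 − 253.7| = 9.95 Hz.

9.95 Hz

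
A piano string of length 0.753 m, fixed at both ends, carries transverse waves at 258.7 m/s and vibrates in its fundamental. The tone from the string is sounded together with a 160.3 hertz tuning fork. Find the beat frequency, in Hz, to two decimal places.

11.48 Hz

For a string fixed at both ends, f_n = n·v/(2L) = 1·258.7/(2·0.753) = 171.7795 Hz.
f_beat = |171.7795 − 160.3| = 11.48 Hz.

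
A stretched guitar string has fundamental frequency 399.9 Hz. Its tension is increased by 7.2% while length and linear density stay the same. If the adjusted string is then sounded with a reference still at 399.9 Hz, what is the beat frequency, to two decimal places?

14.15 Hz

For a string, f ∝ √T, so the new frequency is 399.9·√1.072 = 414.0462 Hz.
f_beat = |414.0462 − 399.9| = 14.15 Hz.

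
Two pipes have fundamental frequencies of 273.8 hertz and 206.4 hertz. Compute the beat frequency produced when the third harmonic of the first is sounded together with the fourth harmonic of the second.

4.2 Hz

Third harmonic of the first: 3·273.8 = 821.4 Hz.
Fourth harmonic of the second: 4·206.4 = 825.6 Hz.
f_beat = |821.4 − 825.6| = 4.2 Hz.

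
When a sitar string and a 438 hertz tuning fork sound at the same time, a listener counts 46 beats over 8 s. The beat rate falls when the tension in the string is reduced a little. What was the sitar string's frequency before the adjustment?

Beat frequency = 46/8 = 5.75 Hz.
|f − 438| = 5.75, so the sitar string was at either 432.25 Hz or 443.75 Hz.
Lower tension means lower frequency; the adjustment lowers the sitar string's frequency.
The beat rate fell, so the adjustment moved the sitar string toward 438 Hz — it must have started above the reference.

443.75 Hz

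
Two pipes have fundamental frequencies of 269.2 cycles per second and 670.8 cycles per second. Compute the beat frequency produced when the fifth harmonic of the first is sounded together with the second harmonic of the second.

Fifth harmonic of the first: 5·269.2 = 1346.0 Hz.
Second harmonic of the second: 2·670.8 = 1341.6 Hz.
f_beat = |1346.0 − 1341.6| = 4.4 Hz.

4.4 Hz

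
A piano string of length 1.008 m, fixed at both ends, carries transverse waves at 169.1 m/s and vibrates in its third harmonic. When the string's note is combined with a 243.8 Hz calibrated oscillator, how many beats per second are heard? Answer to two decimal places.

For a string fixed at both ends, f_n = n·v/(2L) = 3·169.1/(2·1.008) = 251.6369 Hz.
f_beat = |251.6369 − 243.8| = 7.84 Hz.

7.84 Hz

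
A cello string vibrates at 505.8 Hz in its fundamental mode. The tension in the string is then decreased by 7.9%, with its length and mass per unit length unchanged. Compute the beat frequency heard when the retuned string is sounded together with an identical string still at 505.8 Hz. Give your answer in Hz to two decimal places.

For a string, f ∝ √T, so the new frequency is 505.8·√0.921 = 485.4099 Hz.
f_beat = |485.4099 − 505.8| = 20.39 Hz.

20.39 Hz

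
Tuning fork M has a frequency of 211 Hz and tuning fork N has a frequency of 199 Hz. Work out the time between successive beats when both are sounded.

0.083 s

f_beat = |211 − 199| = 12 Hz.
Beat period T = 1 / f_beat = 1 / 12 s.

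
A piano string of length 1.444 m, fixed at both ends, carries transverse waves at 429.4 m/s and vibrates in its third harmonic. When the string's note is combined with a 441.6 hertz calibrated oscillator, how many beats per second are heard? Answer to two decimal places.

For a string fixed at both ends, f_n = n·v/(2L) = 3·429.4/(2·1.444) = 446.0526 Hz.
f_beat = |446.0526 − 441.6| = 4.45 Hz.

4.45 Hz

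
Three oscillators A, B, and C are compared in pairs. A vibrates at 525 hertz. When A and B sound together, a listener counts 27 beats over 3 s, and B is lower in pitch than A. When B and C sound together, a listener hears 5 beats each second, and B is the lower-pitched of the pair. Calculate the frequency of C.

521 Hz

A–B: Beat frequency = 27/3 = 9 Hz.
B is below A, so f_B = 525 − 9 = 516 Hz.
C is above B, so f_C = 516 + 5 = 521 Hz.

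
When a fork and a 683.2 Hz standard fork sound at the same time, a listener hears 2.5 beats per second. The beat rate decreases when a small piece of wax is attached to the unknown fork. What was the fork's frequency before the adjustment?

|f − 683.2| = 2.5, so the fork was at either 680.7 Hz or 685.7 Hz.
Loading a fork with wax lowers its frequency; the adjustment lowers the fork's frequency.
The beat rate fell, so the adjustment moved the fork toward 683.2 Hz — it must have started above the reference.

685.7 Hz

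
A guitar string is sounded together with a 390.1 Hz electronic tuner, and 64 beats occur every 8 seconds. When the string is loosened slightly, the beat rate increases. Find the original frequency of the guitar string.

Beat frequency = 64/8 = 8 Hz.
|f − 390.1| = 8, so the guitar string was at either 382.1 Hz or 398.1 Hz.
Reducing tension lowers a string's frequency; the adjustment lowers the guitar string's frequency.
The beat rate rose, so the adjustment moved the guitar string further from 390.1 Hz — it was already below the reference.

382.1 Hz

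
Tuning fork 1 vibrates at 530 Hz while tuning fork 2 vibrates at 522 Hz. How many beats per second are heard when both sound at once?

Beats arise from superposition of two nearby frequencies; the beat rate is |f₁ − f₂|.
|530 − 522| = 8 Hz.

8 Hz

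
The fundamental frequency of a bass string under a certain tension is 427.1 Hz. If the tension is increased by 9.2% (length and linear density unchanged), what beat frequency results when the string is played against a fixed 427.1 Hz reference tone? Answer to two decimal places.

For a string, f ∝ √T, so the new frequency is 427.1·√1.092 = 446.3144 Hz.
f_beat = |446.3144 − 427.1| = 19.21 Hz.

19.21 Hz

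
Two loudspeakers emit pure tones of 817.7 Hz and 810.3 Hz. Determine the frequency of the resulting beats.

f_beat = |f₁ − f₂|.
|817.7 − 810.3| = 7.4 Hz.

7.4 Hz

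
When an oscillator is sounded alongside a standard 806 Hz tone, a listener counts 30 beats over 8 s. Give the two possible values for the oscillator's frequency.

Beat frequency = 30/8 = 3.75 Hz.
|f − 806| = 3.75, so f = 806 ± 3.75.

802.25 Hz or 809.75 Hz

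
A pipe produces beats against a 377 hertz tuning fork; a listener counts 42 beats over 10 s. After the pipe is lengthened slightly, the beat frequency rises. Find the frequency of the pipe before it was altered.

Beat frequency = 42/10 = 4.2 Hz.
|f − 377| = 4.2, so the pipe was at either 372.8 Hz or 381.2 Hz.
A longer pipe has a lower fundamental; the adjustment lowers the pipe's frequency.
The beat rate rose, so the adjustment moved the pipe further from 377 Hz — it was already below the reference.

372.8 Hz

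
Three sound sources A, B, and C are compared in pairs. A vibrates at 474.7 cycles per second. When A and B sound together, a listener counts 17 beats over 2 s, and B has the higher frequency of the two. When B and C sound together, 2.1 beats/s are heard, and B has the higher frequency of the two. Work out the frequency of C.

481.1 Hz

A–B: Beat frequency = 17/2 = 8.5 Hz.
B is above A, so f_B = 474.7 + 8.5 = 483.2 Hz.
C is below B, so f_C = 483.2 − 2.1 = 481.1 Hz.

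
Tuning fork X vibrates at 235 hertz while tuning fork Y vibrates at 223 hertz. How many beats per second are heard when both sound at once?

12 Hz

The beat frequency equals the magnitude of the frequency difference.
|235 − 223| = 12 Hz.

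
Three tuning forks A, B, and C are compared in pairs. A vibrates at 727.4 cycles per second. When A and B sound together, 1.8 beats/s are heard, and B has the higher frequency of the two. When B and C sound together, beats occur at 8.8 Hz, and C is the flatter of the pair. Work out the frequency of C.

B is above A, so f_B = 727.4 + 1.8 = 729.2 Hz.
C is below B, so f_C = 729.2 − 8.8 = 720.4 Hz.

720.4 Hz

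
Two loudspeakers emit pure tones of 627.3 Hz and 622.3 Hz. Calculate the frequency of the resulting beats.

5 Hz

Beats arise from superposition of two nearby frequencies; the beat rate is |f₁ − f₂|.
|627.3 − 622.3| = 5 Hz.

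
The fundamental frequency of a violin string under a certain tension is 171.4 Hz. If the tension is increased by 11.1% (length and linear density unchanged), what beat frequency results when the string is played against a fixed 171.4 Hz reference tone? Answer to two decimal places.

9.26 Hz

For a string, f ∝ √T, so the new frequency is 171.4·√1.111 = 180.6624 Hz.
f_beat = |180.6624 − 171.4| = 9.26 Hz.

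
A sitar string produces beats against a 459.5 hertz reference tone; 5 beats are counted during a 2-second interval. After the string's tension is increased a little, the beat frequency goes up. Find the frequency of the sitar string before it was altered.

Beat frequency = 5/2 = 2.5 Hz.
|f − 459.5| = 2.5, so the sitar string was at either 457 Hz or 462 Hz.
Higher tension means higher frequency; the adjustment raises the sitar string's frequency.
The beat rate rose, so the adjustment moved the sitar string further from 459.5 Hz — it was already above the reference.

462 Hz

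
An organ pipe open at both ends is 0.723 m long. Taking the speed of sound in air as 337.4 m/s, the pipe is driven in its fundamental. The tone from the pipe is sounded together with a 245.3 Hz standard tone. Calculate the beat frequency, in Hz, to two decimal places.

Open pipe: f_n = n·v/(2L) = 1·337.4/(2·0.723) = 233.3333 Hz.
f_beat = |233.3333 − 245.3| = 11.97 Hz.

11.97 Hz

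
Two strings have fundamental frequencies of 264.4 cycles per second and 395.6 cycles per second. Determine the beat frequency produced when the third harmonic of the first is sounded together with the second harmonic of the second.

2.0 Hz

Third harmonic of the first: 3·264.4 = 793.2 Hz.
Second harmonic of the second: 2·395.6 = 791.2 Hz.
f_beat = |793.2 − 791.2| = 2.0 Hz.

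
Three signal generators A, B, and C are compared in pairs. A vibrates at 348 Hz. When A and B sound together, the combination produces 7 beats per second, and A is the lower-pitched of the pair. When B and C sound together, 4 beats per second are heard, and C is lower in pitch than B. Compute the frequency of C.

B is above A, so f_B = 348 + 7 = 355 Hz.
C is below B, so f_C = 355 − 4 = 351 Hz.

351 Hz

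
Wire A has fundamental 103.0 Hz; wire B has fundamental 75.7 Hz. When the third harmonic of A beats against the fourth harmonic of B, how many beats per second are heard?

6.2 Hz

Third harmonic of the first: 3·103.0 = 309.0 Hz.
Fourth harmonic of the second: 4·75.7 = 302.8 Hz.
f_beat = |309.0 − 302.8| = 6.2 Hz.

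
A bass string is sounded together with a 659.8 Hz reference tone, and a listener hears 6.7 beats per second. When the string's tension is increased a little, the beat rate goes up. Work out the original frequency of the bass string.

666.5 Hz

|f − 659.8| = 6.7, so the bass string was at either 653.1 Hz or 666.5 Hz.
Higher tension means higher frequency; the adjustment raises the bass string's frequency.
The beat rate rose, so the adjustment moved the bass string further from 659.8 Hz — it was already above the reference.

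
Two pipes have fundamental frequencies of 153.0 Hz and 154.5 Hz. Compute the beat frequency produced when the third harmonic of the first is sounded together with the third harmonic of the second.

4.5 Hz

Third harmonic of the first: 3·153.0 = 459.0 Hz.
Third harmonic of the second: 3·154.5 = 463.5 Hz.
f_beat = |459.0 − 463.5| = 4.5 Hz.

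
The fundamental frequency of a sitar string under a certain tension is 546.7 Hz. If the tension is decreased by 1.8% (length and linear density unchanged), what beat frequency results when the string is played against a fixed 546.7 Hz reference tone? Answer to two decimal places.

4.94 Hz

For a string, f ∝ √T, so the new frequency is 546.7·√0.982 = 541.7574 Hz.
f_beat = |541.7574 − 546.7| = 4.94 Hz.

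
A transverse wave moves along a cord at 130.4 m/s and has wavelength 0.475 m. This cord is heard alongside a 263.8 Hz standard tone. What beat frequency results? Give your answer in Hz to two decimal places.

Source frequency f = v/λ = 130.4/0.475 = 274.5263 Hz.
f_beat = |274.5263 − 263.8| = 10.73 Hz.

10.73 Hz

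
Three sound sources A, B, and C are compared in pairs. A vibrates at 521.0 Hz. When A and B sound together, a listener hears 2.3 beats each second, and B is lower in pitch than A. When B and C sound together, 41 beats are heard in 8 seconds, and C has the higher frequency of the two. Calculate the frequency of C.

523.825 Hz

B is below A, so f_B = 521.0 − 2.3 = 518.7 Hz.
B–C: Beat frequency = 41/8 = 5.125 Hz.
C is above B, so f_C = 518.7 + 5.125 = 523.825 Hz.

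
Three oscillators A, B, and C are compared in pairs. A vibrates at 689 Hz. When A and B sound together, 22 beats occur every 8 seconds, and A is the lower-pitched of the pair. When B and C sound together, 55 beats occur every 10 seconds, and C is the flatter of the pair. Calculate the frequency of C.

A–B: Beat frequency = 22/8 = 2.75 Hz.
B is above A, so f_B = 689 + 2.75 = 691.75 Hz.
B–C: Beat frequency = 55/10 = 5.5 Hz.
C is below B, so f_C = 691.75 − 5.5 = 686.25 Hz.

686.25 Hz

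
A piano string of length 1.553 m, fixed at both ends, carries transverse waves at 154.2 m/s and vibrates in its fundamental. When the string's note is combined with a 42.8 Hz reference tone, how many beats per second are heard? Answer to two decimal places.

For a string fixed at both ends, f_n = n·v/(2L) = 1·154.2/(2·1.553) = 49.6458 Hz.
f_beat = |49.6458 − 42.8| = 6.85 Hz.

6.85 Hz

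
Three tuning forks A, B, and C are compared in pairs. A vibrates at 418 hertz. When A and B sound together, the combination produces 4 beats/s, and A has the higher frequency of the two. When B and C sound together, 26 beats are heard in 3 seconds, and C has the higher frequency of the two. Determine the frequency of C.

422.6667 Hz

B is below A, so f_B = 418 − 4 = 414 Hz.
B–C: Beat frequency = 26/3 = 8.6667 Hz.
C is above B, so f_C = 414 + 8.6667 = 422.6667 Hz.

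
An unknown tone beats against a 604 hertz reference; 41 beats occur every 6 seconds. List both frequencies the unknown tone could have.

597.1667 Hz or 610.8333 Hz

Beat frequency = 41/6 = 6.8333 Hz.
|f − 604| = 6.8333, so f = 604 ± 6.8333.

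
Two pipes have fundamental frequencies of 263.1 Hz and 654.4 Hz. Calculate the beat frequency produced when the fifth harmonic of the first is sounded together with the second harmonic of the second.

6.7 Hz

Fifth harmonic of the first: 5·263.1 = 1315.5 Hz.
Second harmonic of the second: 2·654.4 = 1308.8 Hz.
f_beat = |1315.5 − 1308.8| = 6.7 Hz.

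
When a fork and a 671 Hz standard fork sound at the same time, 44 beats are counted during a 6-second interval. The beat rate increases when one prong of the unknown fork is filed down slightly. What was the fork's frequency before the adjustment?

Beat frequency = 44/6 = 7.3333 Hz.
|f − 671| = 7.3333, so the fork was at either 663.6667 Hz or 678.3333 Hz.
Filing a prong removes mass and raises the fork's frequency; the adjustment raises the fork's frequency.
The beat rate rose, so the adjustment moved the fork further from 671 Hz — it was already above the reference.

678.3333 Hz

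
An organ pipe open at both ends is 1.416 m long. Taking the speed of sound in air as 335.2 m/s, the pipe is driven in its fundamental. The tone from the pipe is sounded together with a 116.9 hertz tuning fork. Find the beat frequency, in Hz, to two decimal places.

Open pipe: f_n = n·v/(2L) = 1·335.2/(2·1.416) = 118.3616 Hz.
f_beat = |118.3616 − 116.9| = 1.46 Hz.

1.46 Hz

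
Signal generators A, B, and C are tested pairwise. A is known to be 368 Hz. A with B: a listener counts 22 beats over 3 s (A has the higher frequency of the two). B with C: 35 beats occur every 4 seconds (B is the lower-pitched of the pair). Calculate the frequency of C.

A–B: Beat frequency = 22/3 = 7.3333 Hz.
B is below A, so f_B = 368 − 7.3333 = 360.6667 Hz.
B–C: Beat frequency = 35/4 = 8.75 Hz.
C is above B, so f_C = 360.6667 + 8.75 = 369.4167 Hz.

369.4167 Hz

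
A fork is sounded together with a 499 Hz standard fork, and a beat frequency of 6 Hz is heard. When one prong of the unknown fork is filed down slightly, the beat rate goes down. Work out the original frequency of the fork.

|f − 499| = 6, so the fork was at either 493 Hz or 505 Hz.
Filing a prong removes mass and raises the fork's frequency; the adjustment raises the fork's frequency.
The beat rate fell, so the adjustment moved the fork toward 499 Hz — it must have started below the reference.

493 Hz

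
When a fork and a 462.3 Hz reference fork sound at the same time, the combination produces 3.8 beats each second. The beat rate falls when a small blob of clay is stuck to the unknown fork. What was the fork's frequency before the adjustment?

466.1 Hz

|f − 462.3| = 3.8, so the fork was at either 458.5 Hz or 466.1 Hz.
Adding mass to a fork lowers its frequency; the adjustment lowers the fork's frequency.
The beat rate fell, so the adjustment moved the fork toward 462.3 Hz — it must have started above the reference.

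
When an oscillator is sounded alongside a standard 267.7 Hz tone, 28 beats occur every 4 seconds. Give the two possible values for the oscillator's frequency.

260.7 Hz or 274.7 Hz

Beat frequency = 28/4 = 7 Hz.
|f − 267.7| = 7, so f = 267.7 ± 7.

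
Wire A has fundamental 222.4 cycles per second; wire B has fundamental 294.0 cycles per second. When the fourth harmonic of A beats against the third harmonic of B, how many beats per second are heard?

Fourth harmonic of the first: 4·222.4 = 889.6 Hz.
Third harmonic of the second: 3·294.0 = 882.0 Hz.
f_beat = |889.6 − 882.0| = 7.6 Hz.

7.6 Hz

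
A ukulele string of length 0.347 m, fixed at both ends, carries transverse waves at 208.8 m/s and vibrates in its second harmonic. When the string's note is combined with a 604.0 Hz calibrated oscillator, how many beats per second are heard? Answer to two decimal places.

For a string fixed at both ends, f_n = n·v/(2L) = 2·208.8/(2·0.347) = 601.7291 Hz.
f_beat = |601.7291 − 604.0| = 2.27 Hz.

2.27 Hz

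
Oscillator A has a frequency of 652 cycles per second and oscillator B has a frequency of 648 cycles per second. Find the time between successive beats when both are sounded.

0.250 s

f_beat = |652 − 648| = 4 Hz.
Beat period T = 1 / f_beat = 1 / 4 s.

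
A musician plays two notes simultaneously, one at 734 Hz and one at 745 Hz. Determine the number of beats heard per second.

The beat frequency equals the magnitude of the frequency difference.
|734 − 745| = 11 Hz.

11 Hz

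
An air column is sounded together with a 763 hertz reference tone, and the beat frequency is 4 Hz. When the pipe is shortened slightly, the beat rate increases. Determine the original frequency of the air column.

|f − 763| = 4, so the air column was at either 759 Hz or 767 Hz.
A shorter pipe has a higher fundamental; the adjustment raises the air column's frequency.
The beat rate rose, so the adjustment moved the air column further from 763 Hz — it was already above the reference.

767 Hz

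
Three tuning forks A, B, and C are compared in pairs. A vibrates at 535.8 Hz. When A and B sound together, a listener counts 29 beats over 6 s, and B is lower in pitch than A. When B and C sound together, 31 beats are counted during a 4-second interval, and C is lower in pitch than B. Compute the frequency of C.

A–B: Beat frequency = 29/6 = 4.8333 Hz.
B is below A, so f_B = 535.8 − 4.8333 = 530.9667 Hz.
B–C: Beat frequency = 31/4 = 7.75 Hz.
C is below B, so f_C = 530.9667 − 7.75 = 523.2167 Hz.

523.2167 Hz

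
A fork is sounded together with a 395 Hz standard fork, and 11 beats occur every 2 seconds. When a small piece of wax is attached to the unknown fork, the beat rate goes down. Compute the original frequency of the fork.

400.5 Hz

Beat frequency = 11/2 = 5.5 Hz.
|f − 395| = 5.5, so the fork was at either 389.5 Hz or 400.5 Hz.
Loading a fork with wax lowers its frequency; the adjustment lowers the fork's frequency.
The beat rate fell, so the adjustment moved the fork toward 395 Hz — it must have started above the reference.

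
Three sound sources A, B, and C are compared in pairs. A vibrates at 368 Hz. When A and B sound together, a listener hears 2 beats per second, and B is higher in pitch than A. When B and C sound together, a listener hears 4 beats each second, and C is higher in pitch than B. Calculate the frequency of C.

B is above A, so f_B = 368 + 2 = 370 Hz.
C is above B, so f_C = 370 + 4 = 374 Hz.

374 Hz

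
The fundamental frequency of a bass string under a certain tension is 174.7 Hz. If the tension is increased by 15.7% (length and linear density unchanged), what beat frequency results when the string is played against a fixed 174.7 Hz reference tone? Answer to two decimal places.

13.21 Hz

For a string, f ∝ √T, so the new frequency is 174.7·√1.157 = 187.9142 Hz.
f_beat = |187.9142 − 174.7| = 13.21 Hz.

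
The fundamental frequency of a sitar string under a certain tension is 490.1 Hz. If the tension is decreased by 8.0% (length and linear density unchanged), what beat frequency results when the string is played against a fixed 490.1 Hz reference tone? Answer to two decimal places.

20.01 Hz

For a string, f ∝ √T, so the new frequency is 490.1·√0.920 = 470.0874 Hz.
f_beat = |470.0874 − 490.1| = 20.01 Hz.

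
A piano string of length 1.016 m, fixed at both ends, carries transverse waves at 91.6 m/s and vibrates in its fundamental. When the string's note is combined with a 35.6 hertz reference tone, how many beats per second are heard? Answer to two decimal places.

For a string fixed at both ends, f_n = n·v/(2L) = 1·91.6/(2·1.016) = 45.0787 Hz.
f_beat = |45.0787 − 35.6| = 9.48 Hz.

9.48 Hz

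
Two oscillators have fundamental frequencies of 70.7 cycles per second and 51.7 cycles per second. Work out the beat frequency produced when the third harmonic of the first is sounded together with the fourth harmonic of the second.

5.3 Hz

Third harmonic of the first: 3·70.7 = 212.1 Hz.
Fourth harmonic of the second: 4·51.7 = 206.8 Hz.
f_beat = |212.1 − 206.8| = 5.3 Hz.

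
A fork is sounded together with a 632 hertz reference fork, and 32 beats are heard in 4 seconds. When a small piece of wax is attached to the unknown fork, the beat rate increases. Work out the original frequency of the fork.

624 Hz

Beat frequency = 32/4 = 8 Hz.
|f − 632| = 8, so the fork was at either 624 Hz or 640 Hz.
Loading a fork with wax lowers its frequency; the adjustment lowers the fork's frequency.
The beat rate rose, so the adjustment moved the fork further from 632 Hz — it was already below the reference.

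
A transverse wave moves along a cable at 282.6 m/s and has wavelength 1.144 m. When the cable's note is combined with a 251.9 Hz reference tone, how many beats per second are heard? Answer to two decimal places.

Source frequency f = v/λ = 282.6/1.144 = 247.0280 Hz.
f_beat = |247.0280 − 251.9| = 4.87 Hz.

4.87 Hz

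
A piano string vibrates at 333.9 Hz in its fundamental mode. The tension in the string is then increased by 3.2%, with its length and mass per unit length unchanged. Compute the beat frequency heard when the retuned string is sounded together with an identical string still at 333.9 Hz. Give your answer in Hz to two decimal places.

For a string, f ∝ √T, so the new frequency is 333.9·√1.032 = 339.2003 Hz.
f_beat = |339.2003 − 333.9| = 5.30 Hz.

5.30 Hz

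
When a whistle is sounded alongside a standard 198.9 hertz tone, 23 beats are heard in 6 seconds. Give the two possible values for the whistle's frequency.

195.0667 Hz or 202.7333 Hz

Beat frequency = 23/6 = 3.8333 Hz.
|f − 198.9| = 3.8333, so f = 198.9 ± 3.8333.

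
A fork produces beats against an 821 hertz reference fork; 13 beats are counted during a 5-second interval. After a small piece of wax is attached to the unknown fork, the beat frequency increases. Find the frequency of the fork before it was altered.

Beat frequency = 13/5 = 2.6 Hz.
|f − 821| = 2.6, so the fork was at either 818.4 Hz or 823.6 Hz.
Loading a fork with wax lowers its frequency; the adjustment lowers the fork's frequency.
The beat rate rose, so the adjustment moved the fork further from 821 Hz — it was already below the reference.

818.4 Hz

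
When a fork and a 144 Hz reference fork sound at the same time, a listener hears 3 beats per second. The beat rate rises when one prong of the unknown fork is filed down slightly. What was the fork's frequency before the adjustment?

147 Hz

|f − 144| = 3, so the fork was at either 141 Hz or 147 Hz.
Filing a prong removes mass and raises the fork's frequency; the adjustment raises the fork's frequency.
The beat rate rose, so the adjustment moved the fork further from 144 Hz — it was already above the reference.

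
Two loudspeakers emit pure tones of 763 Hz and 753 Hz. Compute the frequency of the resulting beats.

10 Hz

The beat frequency equals the magnitude of the frequency difference.
|763 − 753| = 10 Hz.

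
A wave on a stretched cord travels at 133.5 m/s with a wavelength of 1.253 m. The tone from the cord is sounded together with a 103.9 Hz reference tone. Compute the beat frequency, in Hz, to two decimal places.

Source frequency f = v/λ = 133.5/1.253 = 106.5443 Hz.
f_beat = |106.5443 − 103.9| = 2.64 Hz.

2.64 Hz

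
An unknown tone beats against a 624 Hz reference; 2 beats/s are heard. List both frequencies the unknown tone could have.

|f − 624| = 2, so f = 624 ± 2.

622 Hz or 626 Hz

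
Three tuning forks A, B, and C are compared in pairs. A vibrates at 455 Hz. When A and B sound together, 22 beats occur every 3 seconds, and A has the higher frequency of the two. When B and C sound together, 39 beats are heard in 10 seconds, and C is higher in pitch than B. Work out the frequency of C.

A–B: Beat frequency = 22/3 = 7.3333 Hz.
B is below A, so f_B = 455 − 7.3333 = 447.6667 Hz.
B–C: Beat frequency = 39/10 = 3.9 Hz.
C is above B, so f_C = 447.6667 + 3.9 = 451.5667 Hz.

451.5667 Hz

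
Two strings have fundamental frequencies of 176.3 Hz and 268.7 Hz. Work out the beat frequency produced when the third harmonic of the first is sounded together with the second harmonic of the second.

8.5 Hz

Third harmonic of the first: 3·176.3 = 528.9 Hz.
Second harmonic of the second: 2·268.7 = 537.4 Hz.
f_beat = |528.9 − 537.4| = 8.5 Hz.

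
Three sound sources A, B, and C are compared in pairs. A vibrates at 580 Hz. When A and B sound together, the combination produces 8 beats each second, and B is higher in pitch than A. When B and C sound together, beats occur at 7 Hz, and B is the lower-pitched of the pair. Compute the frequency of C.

B is above A, so f_B = 580 + 8 = 588 Hz.
C is above B, so f_C = 588 + 7 = 595 Hz.

595 Hz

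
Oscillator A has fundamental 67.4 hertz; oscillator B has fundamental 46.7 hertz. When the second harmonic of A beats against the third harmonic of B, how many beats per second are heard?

Second harmonic of the first: 2·67.4 = 134.8 Hz.
Third harmonic of the second: 3·46.7 = 140.1 Hz.
f_beat = |134.8 − 140.1| = 5.3 Hz.

5.3 Hz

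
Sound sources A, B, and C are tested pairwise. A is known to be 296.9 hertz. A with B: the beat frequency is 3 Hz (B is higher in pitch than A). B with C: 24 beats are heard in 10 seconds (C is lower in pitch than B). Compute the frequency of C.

297.5 Hz

B is above A, so f_B = 296.9 + 3 = 299.9 Hz.
B–C: Beat frequency = 24/10 = 2.4 Hz.
C is below B, so f_C = 299.9 − 2.4 = 297.5 Hz.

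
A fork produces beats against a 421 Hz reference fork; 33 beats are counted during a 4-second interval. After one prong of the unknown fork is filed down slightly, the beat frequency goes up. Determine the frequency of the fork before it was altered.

Beat frequency = 33/4 = 8.25 Hz.
|f − 421| = 8.25, so the fork was at either 412.75 Hz or 429.25 Hz.
Filing a prong removes mass and raises the fork's frequency; the adjustment raises the fork's frequency.
The beat rate rose, so the adjustment moved the fork further from 421 Hz — it was already above the reference.

429.25 Hz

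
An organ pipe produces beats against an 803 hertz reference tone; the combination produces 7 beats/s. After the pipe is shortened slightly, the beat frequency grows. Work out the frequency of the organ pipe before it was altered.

810 Hz

|f − 803| = 7, so the organ pipe was at either 796 Hz or 810 Hz.
A shorter pipe has a higher fundamental; the adjustment raises the organ pipe's frequency.
The beat rate rose, so the adjustment moved the organ pipe further from 803 Hz — it was already above the reference.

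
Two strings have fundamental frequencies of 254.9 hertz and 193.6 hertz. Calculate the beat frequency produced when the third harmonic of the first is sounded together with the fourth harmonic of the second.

9.7 Hz

Third harmonic of the first: 3·254.9 = 764.7 Hz.
Fourth harmonic of the second: 4·193.6 = 774.4 Hz.
f_beat = |764.7 − 774.4| = 9.7 Hz.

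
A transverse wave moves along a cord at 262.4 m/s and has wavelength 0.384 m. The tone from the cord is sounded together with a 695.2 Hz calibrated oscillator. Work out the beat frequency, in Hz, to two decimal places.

Source frequency f = v/λ = 262.4/0.384 = 683.3333 Hz.
f_beat = |683.3333 − 695.2| = 11.87 Hz.

11.87 Hz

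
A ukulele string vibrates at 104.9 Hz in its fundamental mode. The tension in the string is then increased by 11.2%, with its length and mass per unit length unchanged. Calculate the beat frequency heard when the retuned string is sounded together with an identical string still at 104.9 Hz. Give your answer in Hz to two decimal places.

For a string, f ∝ √T, so the new frequency is 104.9·√1.112 = 110.6185 Hz.
f_beat = |110.6185 − 104.9| = 5.72 Hz.

5.72 Hz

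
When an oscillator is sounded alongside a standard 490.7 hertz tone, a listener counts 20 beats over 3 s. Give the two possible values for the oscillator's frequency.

Beat frequency = 20/3 = 6.6667 Hz.
|f − 490.7| = 6.6667, so f = 490.7 ± 6.6667.

484.0333 Hz or 497.3667 Hz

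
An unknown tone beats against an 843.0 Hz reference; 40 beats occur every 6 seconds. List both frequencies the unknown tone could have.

Beat frequency = 40/6 = 6.6667 Hz.
|f − 843.0| = 6.6667, so f = 843.0 ± 6.6667.

836.3333 Hz or 849.6667 Hz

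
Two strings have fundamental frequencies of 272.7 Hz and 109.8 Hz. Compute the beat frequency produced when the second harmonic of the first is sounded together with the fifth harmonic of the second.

Second harmonic of the first: 2·272.7 = 545.4 Hz.
Fifth harmonic of the second: 5·109.8 = 549.0 Hz.
f_beat = |545.4 − 549.0| = 3.6 Hz.

3.6 Hz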